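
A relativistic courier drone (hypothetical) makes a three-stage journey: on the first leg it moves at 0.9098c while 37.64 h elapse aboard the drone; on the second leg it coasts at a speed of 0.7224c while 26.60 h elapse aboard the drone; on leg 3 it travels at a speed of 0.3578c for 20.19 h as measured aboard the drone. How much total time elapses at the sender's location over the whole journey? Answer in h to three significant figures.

Δt = 151 h

Leg 1: γ = 1/√(1 − 0.9098²) = 1/√0.1723 = 2.409; Δt_1 = 2.409 × 37.64 = 90.69 h.
Leg 2: γ = 1/√(1 − 0.7224²) = 1/√0.4781 = 1.446; Δt_2 = 1.446 × 26.60 = 38.47 h.
Leg 3: γ = 1/√(1 − 0.3578²) = 1/√0.8720 = 1.071; Δt_3 = 1.071 × 20.19 = 21.62 h.
Total: 90.69 + 38.47 + 21.62 h.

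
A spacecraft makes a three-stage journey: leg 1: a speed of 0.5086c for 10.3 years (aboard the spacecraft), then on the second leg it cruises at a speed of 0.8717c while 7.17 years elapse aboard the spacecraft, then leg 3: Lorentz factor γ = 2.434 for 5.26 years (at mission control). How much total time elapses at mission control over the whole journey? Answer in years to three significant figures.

Δt = 31.9 years

Leg 1: γ = 1/√(1 − 0.5086²) = 1/√0.7413 = 1.161; Δt_1 = 1.161 × 10.3 = 11.96 years.
Leg 2: γ = 1/√(1 − 0.8717²) = 1/√0.2401 = 2.041; Δt_2 = 2.041 × 7.17 = 14.63 years.
Leg 3: 5.26 years is already measured at mission control.
Total: 11.96 + 14.63 + 5.260 years.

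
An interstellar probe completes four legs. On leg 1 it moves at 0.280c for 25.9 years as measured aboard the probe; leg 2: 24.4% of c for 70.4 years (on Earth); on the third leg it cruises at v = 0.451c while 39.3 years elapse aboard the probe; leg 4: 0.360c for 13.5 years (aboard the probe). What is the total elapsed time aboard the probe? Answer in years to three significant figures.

τ = 147 years

Leg 1: 25.9 years is already measured aboard the probe.
Leg 2: β = 0.244; γ = 1/√(1 − 0.244²) = 1/√0.9405 = 1.031; τ_2 = 70.4/1.031 = 68.27 years.
Leg 3: 39.3 years is already measured aboard the probe.
Leg 4: 13.5 years is already measured aboard the probe.
Total: 25.90 + 68.27 + 39.30 + 13.50 years.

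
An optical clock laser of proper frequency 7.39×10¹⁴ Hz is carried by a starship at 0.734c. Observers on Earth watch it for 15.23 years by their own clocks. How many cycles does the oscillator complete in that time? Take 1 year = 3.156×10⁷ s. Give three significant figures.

N = 2.41×10²³

γ = 1/√(1 − 0.734²) = 1/√0.4612 = 1.472
During 15.23 years of lab time, the oscillator's proper time advances by τ = Δt/γ = 15.23/1.472 = 10.34 years = 3.264×10⁸ s.
N = f × τ = 7.39×10¹⁴ × 3.264×10⁸ = 2.412×10²³.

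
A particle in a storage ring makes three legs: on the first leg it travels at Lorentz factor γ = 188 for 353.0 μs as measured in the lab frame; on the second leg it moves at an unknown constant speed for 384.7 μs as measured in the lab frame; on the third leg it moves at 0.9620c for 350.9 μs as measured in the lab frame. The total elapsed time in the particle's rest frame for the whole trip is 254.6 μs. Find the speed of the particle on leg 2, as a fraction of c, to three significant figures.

β = 0.913

Leg 1: γ = 188; τ_1 = 353.0/188.0 = 1.878 μs.
Leg 2: speed unknown; τ_2 = 384.7/γ_2.
Leg 3: γ = 1/√(1 − 0.9620²) = 1/√0.07456 = 3.662; τ_3 = 350.9/3.662 = 95.81 μs.
Total proper time: 1.878 + τ_2 + 95.81 = 254.6, so τ_2 = 254.6 − 97.69 = 156.9 μs.
γ_2 = 384.7/156.9 = 2.452; β = √(1 − 1/γ²) = √0.8336.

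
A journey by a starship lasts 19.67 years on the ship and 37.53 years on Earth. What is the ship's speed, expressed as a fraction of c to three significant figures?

β = 0.852

The proper time is measured on the ship (both events occur at the ship's location); Δt is measured on Earth. γ = Δt/τ = 37.53/19.67 = 1.908.
β = √(1 − 1/γ²) = √(1 − 0.2747) = √0.7253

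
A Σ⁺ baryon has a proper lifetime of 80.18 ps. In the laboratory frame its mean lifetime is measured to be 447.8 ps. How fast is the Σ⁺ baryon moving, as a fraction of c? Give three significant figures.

β = 0.984

γ = Δt/τ₀ = 447.8/80.18 = 5.585
β = √(1 − 1/γ²) = √(1 − 0.03206) = √0.9679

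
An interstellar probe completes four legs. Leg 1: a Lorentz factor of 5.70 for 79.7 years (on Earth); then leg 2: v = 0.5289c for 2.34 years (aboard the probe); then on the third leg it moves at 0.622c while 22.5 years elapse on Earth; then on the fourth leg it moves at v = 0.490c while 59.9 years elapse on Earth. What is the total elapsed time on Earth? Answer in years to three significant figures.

Leg 1: 79.7 years is already measured on Earth.
Leg 2: γ = 1/√(1 − 0.5289²) = 1/√0.7203 = 1.178; Δt_2 = 1.178 × 2.34 = 2.757 years.
Leg 3: 22.5 years is already measured on Earth.
Leg 4: 59.9 years is already measured on Earth.
Total: 79.70 + 2.757 + 22.50 + 59.90 years.

Δt = 165 years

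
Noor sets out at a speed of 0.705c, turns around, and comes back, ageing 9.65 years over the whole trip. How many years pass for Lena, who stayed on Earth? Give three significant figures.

Δt = 13.6 years

γ = 1/√(1 − 0.705²) = 1/√0.5030 = 1.410
Earth-frame duration is the dilated interval: Δt = γτ = 1.410 × 9.65 years.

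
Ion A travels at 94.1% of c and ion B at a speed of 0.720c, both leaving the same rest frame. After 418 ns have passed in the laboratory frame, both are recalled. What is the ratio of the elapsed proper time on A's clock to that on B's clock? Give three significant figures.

τ_A/τ_B = 0.488

A: β = 0.941; γ = 1/√(1 − 0.941²) = 1/√0.1145 = 2.955. B: γ = 1/√(1 − 0.720²) = 1/√0.4816 = 1.441.
τ_A/τ_B = γ_B/γ_A = 1.441/2.955 = 0.4876, so τ_A/τ_B = 0.4876.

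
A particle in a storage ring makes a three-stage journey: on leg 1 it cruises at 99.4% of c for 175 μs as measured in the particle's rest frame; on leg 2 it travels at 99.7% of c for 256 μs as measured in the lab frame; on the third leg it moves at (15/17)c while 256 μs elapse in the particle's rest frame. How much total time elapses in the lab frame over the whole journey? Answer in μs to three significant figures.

Δt = 2400 μs

Leg 1: β = 0.994; γ = 1/√(1 − 0.994²) = 1/√0.01196 = 9.142; Δt_1 = 9.142 × 175 = 1600 μs.
Leg 2: 256 μs is already measured in the lab frame.
Leg 3: γ = 1/√(1 − (15/17)²) = 17/8 = 2.125; Δt_3 = 2.125 × 256 = 544.0 μs.
Total: 1600 + 256.0 + 544.0 μs.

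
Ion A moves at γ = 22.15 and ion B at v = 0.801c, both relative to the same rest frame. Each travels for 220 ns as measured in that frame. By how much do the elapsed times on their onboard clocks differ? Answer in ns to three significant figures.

A: γ = 22.15; τ_A = 220/22.15 = 9.932 ns.
B: γ = 1/√(1 − 0.801²) = 1/√0.3584 = 1.670; τ_B = 220/1.670 = 131.7 ns.

|τ_A − τ_B| = 122 ns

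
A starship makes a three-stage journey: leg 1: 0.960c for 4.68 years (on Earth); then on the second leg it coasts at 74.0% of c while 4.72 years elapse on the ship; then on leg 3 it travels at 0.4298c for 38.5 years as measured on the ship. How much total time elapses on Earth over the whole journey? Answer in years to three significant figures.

Δt = 54.3 years

Leg 1: 4.68 years is already measured on Earth.
Leg 2: β = 0.740; γ = 1/√(1 − 0.740²) = 1/√0.4524 = 1.487; Δt_2 = 1.487 × 4.72 = 7.017 years.
Leg 3: γ = 1/√(1 − 0.4298²) = 1/√0.8153 = 1.108; Δt_3 = 1.108 × 38.5 = 42.64 years.
Total: 4.680 + 7.017 + 42.64 years.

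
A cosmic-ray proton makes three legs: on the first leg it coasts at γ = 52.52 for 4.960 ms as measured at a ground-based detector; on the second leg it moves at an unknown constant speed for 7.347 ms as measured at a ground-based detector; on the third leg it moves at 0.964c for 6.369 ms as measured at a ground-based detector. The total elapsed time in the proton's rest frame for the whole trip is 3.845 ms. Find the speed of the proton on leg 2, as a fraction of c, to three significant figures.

β = 0.960

Leg 1: γ = 52.52; τ_1 = 4.960/52.52 = 0.09444 ms.
Leg 2: speed unknown; τ_2 = 7.347/γ_2.
Leg 3: γ = 1/√(1 − 0.964²) = 1/√0.07070 = 3.761; τ_3 = 6.369/3.761 = 1.694 ms.
Total proper time: 0.09444 + τ_2 + 1.694 = 3.845, so τ_2 = 3.845 − 1.788 = 2.057 ms.
γ_2 = 7.347/2.057 = 3.572; β = √(1 − 1/γ²) = √0.9216.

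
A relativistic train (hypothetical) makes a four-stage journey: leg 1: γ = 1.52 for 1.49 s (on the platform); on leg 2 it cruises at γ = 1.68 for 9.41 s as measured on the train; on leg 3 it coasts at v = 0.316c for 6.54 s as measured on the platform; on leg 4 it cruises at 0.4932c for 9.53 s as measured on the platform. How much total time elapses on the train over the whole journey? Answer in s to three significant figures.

Leg 1: γ = 1.52; τ_1 = 1.49/1.520 = 0.9803 s.
Leg 2: 9.41 s is already measured on the train.
Leg 3: γ = 1/√(1 − 0.316²) = 1/√0.9001 = 1.054; τ_3 = 6.54/1.054 = 6.205 s.
Leg 4: γ = 1/√(1 − 0.4932²) = 1/√0.7568 = 1.150; τ_4 = 9.53/1.150 = 8.290 s.
Total: 0.9803 + 9.410 + 6.205 + 8.290 s.

τ = 24.9 s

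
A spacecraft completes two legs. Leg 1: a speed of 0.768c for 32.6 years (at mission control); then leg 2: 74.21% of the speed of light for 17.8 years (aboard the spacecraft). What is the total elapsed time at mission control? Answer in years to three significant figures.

Δt = 59.2 years

Leg 1: 32.6 years is already measured at mission control.
Leg 2: β = 0.7421; γ = 1/√(1 − 0.7421²) = 1/√0.4493 = 1.492; Δt_2 = 1.492 × 17.8 = 26.56 years.
Total: 32.60 + 26.56 years.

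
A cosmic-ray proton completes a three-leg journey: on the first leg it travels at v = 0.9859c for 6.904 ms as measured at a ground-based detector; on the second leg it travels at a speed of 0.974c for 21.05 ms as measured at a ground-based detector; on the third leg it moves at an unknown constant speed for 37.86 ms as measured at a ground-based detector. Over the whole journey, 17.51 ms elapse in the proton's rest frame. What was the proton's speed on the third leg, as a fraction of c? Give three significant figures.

β = 0.952

Leg 1: γ = 1/√(1 − 0.9859²) = 1/√0.02800 = 5.976; τ_1 = 6.904/5.976 = 1.155 ms.
Leg 2: γ = 1/√(1 − 0.974²) = 1/√0.05132 = 4.414; τ_2 = 21.05/4.414 = 4.769 ms.
Leg 3: speed unknown; τ_3 = 37.86/γ_3.
Total proper time: 1.155 + 4.769 + τ_3 = 17.51, so τ_3 = 17.51 − 5.924 = 11.59 ms.
γ_3 = 37.86/11.59 = 3.268; β = √(1 − 1/γ²) = √0.9064.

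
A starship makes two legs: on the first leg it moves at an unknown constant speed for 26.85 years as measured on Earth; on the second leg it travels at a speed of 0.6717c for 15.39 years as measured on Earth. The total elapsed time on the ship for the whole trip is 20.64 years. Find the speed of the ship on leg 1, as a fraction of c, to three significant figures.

Leg 1: speed unknown; τ_1 = 26.85/γ_1.
Leg 2: γ = 1/√(1 − 0.6717²) = 1/√0.5488 = 1.350; τ_2 = 15.39/1.350 = 11.40 years.
Total proper time: τ_1 + 11.40 = 20.64, so τ_1 = 20.64 − 11.40 = 9.239 years.
γ_1 = 26.85/9.239 = 2.906; β = √(1 − 1/γ²) = √0.8816.

β = 0.939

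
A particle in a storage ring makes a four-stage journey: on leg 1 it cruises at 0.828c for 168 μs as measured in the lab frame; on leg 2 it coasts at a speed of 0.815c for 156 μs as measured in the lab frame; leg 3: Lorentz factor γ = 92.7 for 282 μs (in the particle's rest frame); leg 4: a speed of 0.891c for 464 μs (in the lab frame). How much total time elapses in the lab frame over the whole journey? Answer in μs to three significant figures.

Leg 1: 168 μs is already measured in the lab frame.
Leg 2: 156 μs is already measured in the lab frame.
Leg 3: γ = 92.7; Δt_3 = 92.70 × 282 = 2.614×10⁴ μs.
Leg 4: 464 μs is already measured in the lab frame.
Total: 168.0 + 156.0 + 2.614×10⁴ + 464.0 μs.

Δt = 2.69×10⁴ μs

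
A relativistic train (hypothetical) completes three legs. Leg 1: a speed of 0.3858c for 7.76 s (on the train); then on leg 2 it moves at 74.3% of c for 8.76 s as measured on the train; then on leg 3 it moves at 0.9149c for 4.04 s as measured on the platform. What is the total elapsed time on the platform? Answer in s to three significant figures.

Δt = 25.5 s

Leg 1: γ = 1/√(1 − 0.3858²) = 1/√0.8512 = 1.084; Δt_1 = 1.084 × 7.76 = 8.411 s.
Leg 2: β = 0.743; γ = 1/√(1 − 0.743²) = 1/√0.4480 = 1.494; Δt_2 = 1.494 × 8.76 = 13.09 s.
Leg 3: 4.04 s is already measured on the platform.
Total: 8.411 + 13.09 + 4.040 s.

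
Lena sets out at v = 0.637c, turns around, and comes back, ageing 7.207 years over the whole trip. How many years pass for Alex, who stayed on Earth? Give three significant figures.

Δt = 9.35 years

γ = 1/√(1 − 0.637²) = 1/√0.5942 = 1.297
Earth-frame duration is the dilated interval: Δt = γτ = 1.297 × 7.207 years.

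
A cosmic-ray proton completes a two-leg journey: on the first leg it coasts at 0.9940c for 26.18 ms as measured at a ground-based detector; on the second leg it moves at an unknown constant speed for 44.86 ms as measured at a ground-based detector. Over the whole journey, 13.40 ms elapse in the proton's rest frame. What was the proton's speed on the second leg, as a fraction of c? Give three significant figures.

β = 0.972

Leg 1: γ = 1/√(1 − 0.9940²) = 1/√0.01196 = 9.142; τ_1 = 26.18/9.142 = 2.864 ms.
Leg 2: speed unknown; τ_2 = 44.86/γ_2.
Total proper time: 2.864 + τ_2 = 13.40, so τ_2 = 13.40 − 2.864 = 10.54 ms.
γ_2 = 44.86/10.54 = 4.258; β = √(1 − 1/γ²) = √0.9448.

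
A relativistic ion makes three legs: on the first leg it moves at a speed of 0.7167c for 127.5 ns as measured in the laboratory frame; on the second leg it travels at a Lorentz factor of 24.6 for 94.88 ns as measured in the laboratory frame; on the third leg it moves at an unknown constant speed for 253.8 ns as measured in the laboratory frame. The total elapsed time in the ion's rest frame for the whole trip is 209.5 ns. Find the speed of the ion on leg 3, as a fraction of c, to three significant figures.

Leg 1: γ = 1/√(1 − 0.7167²) = 1/√0.4863 = 1.434; τ_1 = 127.5/1.434 = 88.92 ns.
Leg 2: γ = 24.6; τ_2 = 94.88/24.60 = 3.857 ns.
Leg 3: speed unknown; τ_3 = 253.8/γ_3.
Total proper time: 88.92 + 3.857 + τ_3 = 209.5, so τ_3 = 209.5 − 92.77 = 116.7 ns.
γ_3 = 253.8/116.7 = 2.174; β = √(1 − 1/γ²) = √0.7885.

β = 0.888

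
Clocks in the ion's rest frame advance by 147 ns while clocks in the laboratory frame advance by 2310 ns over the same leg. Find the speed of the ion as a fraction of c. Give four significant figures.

β = 0.9980

The proper time is measured in the ion's rest frame (both events occur at the ion's location); Δt is measured in the laboratory frame. γ = Δt/τ = 2310/147 = 15.71.
β = √(1 − 1/γ²) = √(1 − 0.004050) = √0.9960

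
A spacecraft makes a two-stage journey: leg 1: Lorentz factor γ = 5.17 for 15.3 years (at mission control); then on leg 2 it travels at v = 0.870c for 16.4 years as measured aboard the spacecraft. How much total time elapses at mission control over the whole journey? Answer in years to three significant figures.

Δt = 48.6 years

Leg 1: 15.3 years is already measured at mission control.
Leg 2: γ = 1/√(1 − 0.870²) = 1/√0.2431 = 2.028; Δt_2 = 2.028 × 16.4 = 33.26 years.
Total: 15.30 + 33.26 years.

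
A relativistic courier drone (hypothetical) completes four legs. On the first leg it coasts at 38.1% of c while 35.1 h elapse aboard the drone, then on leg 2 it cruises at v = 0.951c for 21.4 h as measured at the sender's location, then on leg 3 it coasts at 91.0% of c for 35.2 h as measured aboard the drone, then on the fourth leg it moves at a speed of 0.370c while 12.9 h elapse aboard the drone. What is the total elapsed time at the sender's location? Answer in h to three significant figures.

Δt = 158 h

Leg 1: β = 0.381; γ = 1/√(1 − 0.381²) = 1/√0.8548 = 1.082; Δt_1 = 1.082 × 35.1 = 37.96 h.
Leg 2: 21.4 h is already measured at the sender's location.
Leg 3: β = 0.910; γ = 1/√(1 − 0.910²) = 1/√0.1719 = 2.412; Δt_3 = 2.412 × 35.2 = 84.90 h.
Leg 4: γ = 1/√(1 − 0.370²) = 1/√0.8631 = 1.076; Δt_4 = 1.076 × 12.9 = 13.89 h.
Total: 37.96 + 21.40 + 84.90 + 13.89 h.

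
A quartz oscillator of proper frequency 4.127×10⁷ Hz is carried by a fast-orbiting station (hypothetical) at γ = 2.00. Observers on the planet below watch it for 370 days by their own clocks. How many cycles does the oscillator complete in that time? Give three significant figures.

γ = 2.00
During 370 days of lab time, the oscillator's proper time advances by τ = Δt/γ = 370/2.000 = 185.0 days = 1.598×10⁷ s.
N = f × τ = 4.127×10⁷ × 1.598×10⁷ = 6.597×10¹⁴.

N = 6.60×10¹⁴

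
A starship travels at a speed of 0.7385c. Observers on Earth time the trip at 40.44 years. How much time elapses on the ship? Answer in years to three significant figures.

γ = 1/√(1 − 0.7385²) = 1/√0.4546 = 1.483
The interval measured on Earth is the dilated one; the clock on the ship measures the proper time τ = Δt/γ = 40.44/1.483 years.

τ = 27.3 years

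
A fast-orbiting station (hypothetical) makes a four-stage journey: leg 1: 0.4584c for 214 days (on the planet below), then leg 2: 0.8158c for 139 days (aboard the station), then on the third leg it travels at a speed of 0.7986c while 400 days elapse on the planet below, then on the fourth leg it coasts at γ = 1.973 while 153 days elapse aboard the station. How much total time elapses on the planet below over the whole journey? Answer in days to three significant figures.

Leg 1: 214 days is already measured on the planet below.
Leg 2: γ = 1/√(1 − 0.8158²) = 1/√0.3345 = 1.729; Δt_2 = 1.729 × 139 = 240.3 days.
Leg 3: 400 days is already measured on the planet below.
Leg 4: γ = 1.973; Δt_4 = 1.973 × 153 = 301.9 days.
Total: 214.0 + 240.3 + 400.0 + 301.9 days.

Δt = 1160 days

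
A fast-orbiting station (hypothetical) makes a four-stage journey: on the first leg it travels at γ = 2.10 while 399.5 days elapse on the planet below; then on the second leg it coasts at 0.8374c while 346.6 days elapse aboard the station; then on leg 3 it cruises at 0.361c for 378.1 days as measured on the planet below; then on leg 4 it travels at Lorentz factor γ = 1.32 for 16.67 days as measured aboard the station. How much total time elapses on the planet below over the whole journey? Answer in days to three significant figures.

Δt = 1430 days

Leg 1: 399.5 days is already measured on the planet below.
Leg 2: γ = 1/√(1 − 0.8374²) = 1/√0.2988 = 1.830; Δt_2 = 1.830 × 346.6 = 634.1 days.
Leg 3: 378.1 days is already measured on the planet below.
Leg 4: γ = 1.32; Δt_4 = 1.320 × 16.67 = 22.00 days.
Total: 399.5 + 634.1 + 378.1 + 22.00 days.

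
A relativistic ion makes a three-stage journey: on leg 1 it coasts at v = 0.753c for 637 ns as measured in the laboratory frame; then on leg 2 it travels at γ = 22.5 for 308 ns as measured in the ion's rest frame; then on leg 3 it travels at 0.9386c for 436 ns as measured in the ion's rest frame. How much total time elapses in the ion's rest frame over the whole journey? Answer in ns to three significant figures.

Leg 1: γ = 1/√(1 − 0.753²) = 1/√0.4330 = 1.520; τ_1 = 637/1.520 = 419.2 ns.
Leg 2: 308 ns is already measured in the ion's rest frame.
Leg 3: 436 ns is already measured in the ion's rest frame.
Total: 419.2 + 308.0 + 436.0 ns.

τ = 1160 ns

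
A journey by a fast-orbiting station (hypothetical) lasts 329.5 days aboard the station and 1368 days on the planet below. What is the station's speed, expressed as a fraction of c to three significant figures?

The proper time is measured aboard the station (both events occur at the station's location); Δt is measured on the planet below. γ = Δt/τ = 1368/329.5 = 4.152.
β = √(1 − 1/γ²) = √(1 − 0.05801) = √0.9420

v = 0.971c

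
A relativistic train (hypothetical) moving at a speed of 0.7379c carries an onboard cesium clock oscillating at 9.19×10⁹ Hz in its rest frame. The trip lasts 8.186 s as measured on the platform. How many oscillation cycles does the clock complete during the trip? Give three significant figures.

γ = 1/√(1 − 0.7379²) = 1/√0.4555 = 1.482
The oscillator's own cycle count is N = f × τ where τ is the proper time on the train. τ = Δt/γ = 8.186/1.482 = 5.525 s = 5.525×10⁰ s.
N = 9.19×10⁹ × 5.525×10⁰ = 5.077×10¹⁰.

N = 5.08×10¹⁰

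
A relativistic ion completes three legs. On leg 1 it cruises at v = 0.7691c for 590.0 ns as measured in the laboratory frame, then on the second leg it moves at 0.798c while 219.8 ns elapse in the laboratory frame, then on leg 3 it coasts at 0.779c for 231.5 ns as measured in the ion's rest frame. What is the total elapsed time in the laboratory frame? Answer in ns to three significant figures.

Leg 1: 590.0 ns is already measured in the laboratory frame.
Leg 2: 219.8 ns is already measured in the laboratory frame.
Leg 3: γ = 1/√(1 − 0.779²) = 1/√0.3932 = 1.595; Δt_3 = 1.595 × 231.5 = 369.2 ns.
Total: 590.0 + 219.8 + 369.2 ns.

Δt = 1180 ns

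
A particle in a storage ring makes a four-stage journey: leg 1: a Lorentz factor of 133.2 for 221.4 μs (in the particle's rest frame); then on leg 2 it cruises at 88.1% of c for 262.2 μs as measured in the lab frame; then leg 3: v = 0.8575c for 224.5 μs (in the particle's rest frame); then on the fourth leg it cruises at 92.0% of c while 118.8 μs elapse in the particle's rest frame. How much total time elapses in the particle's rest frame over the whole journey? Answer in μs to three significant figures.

τ = 689 μs

Leg 1: 221.4 μs is already measured in the particle's rest frame.
Leg 2: β = 0.881; γ = 1/√(1 − 0.881²) = 1/√0.2238 = 2.114; τ_2 = 262.2/2.114 = 124.1 μs.
Leg 3: 224.5 μs is already measured in the particle's rest frame.
Leg 4: 118.8 μs is already measured in the particle's rest frame.
Total: 221.4 + 124.1 + 224.5 + 118.8 μs.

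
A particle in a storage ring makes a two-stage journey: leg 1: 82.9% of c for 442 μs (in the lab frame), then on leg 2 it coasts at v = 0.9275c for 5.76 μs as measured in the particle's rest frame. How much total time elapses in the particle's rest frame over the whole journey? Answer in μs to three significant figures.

τ = 253 μs

Leg 1: β = 0.829; γ = 1/√(1 − 0.829²) = 1/√0.3128 = 1.788; τ_1 = 442/1.788 = 247.2 μs.
Leg 2: 5.76 μs is already measured in the particle's rest frame.
Total: 247.2 + 5.760 μs.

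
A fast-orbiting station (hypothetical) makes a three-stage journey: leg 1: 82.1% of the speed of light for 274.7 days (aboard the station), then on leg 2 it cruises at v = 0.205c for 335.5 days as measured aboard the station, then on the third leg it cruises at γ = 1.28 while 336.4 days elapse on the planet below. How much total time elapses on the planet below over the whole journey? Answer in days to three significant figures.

Leg 1: β = 0.821; γ = 1/√(1 − 0.821²) = 1/√0.3260 = 1.752; Δt_1 = 1.752 × 274.7 = 481.1 days.
Leg 2: γ = 1/√(1 − 0.205²) = 1/√0.9580 = 1.022; Δt_2 = 1.022 × 335.5 = 342.8 days.
Leg 3: 336.4 days is already measured on the planet below.
Total: 481.1 + 342.8 + 336.4 days.

Δt = 1160 days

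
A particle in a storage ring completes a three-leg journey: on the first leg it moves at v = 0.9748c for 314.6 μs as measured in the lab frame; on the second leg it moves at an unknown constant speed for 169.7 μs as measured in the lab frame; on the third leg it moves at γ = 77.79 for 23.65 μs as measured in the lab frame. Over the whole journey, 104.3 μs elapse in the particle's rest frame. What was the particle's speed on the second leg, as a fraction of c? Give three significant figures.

β = 0.980

Leg 1: γ = 1/√(1 − 0.9748²) = 1/√0.04976 = 4.483; τ_1 = 314.6/4.483 = 70.18 μs.
Leg 2: speed unknown; τ_2 = 169.7/γ_2.
Leg 3: γ = 77.79; τ_3 = 23.65/77.79 = 0.3040 μs.
Total proper time: 70.18 + τ_2 + 0.3040 = 104.3, so τ_2 = 104.3 − 70.49 = 33.81 μs.
γ_2 = 169.7/33.81 = 5.019; β = √(1 − 1/γ²) = √0.9603.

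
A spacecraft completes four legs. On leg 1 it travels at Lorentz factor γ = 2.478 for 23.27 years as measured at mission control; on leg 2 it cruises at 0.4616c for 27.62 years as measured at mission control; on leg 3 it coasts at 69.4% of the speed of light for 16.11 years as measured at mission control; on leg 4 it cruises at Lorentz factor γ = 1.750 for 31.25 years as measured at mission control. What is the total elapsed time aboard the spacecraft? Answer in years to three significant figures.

Leg 1: γ = 2.478; τ_1 = 23.27/2.478 = 9.391 years.
Leg 2: γ = 1/√(1 − 0.4616²) = 1/√0.7869 = 1.127; τ_2 = 27.62/1.127 = 24.50 years.
Leg 3: β = 0.694; γ = 1/√(1 − 0.694²) = 1/√0.5184 = 1.389; τ_3 = 16.11/1.389 = 11.60 years.
Leg 4: γ = 1.750; τ_4 = 31.25/1.750 = 17.86 years.
Total: 9.391 + 24.50 + 11.60 + 17.86 years.

τ = 63.3 years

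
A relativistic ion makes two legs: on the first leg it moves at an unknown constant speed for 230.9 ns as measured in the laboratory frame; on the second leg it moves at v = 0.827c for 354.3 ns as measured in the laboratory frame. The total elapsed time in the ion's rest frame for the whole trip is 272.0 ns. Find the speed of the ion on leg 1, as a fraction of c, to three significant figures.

β = 0.949

Leg 1: speed unknown; τ_1 = 230.9/γ_1.
Leg 2: γ = 1/√(1 − 0.827²) = 1/√0.3161 = 1.779; τ_2 = 354.3/1.779 = 199.2 ns.
Total proper time: τ_1 + 199.2 = 272.0, so τ_1 = 272.0 − 199.2 = 72.81 ns.
γ_1 = 230.9/72.81 = 3.171; β = √(1 − 1/γ²) = √0.9006.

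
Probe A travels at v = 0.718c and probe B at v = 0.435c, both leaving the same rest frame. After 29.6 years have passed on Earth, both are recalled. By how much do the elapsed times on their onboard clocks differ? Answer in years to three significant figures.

|τ_A − τ_B| = 6.05 years

A: γ = 1/√(1 − 0.718²) = 1/√0.4845 = 1.437; τ_A = 29.6/1.437 = 20.60 years.
B: γ = 1/√(1 − 0.435²) = 1/√0.8108 = 1.111; τ_B = 29.6/1.111 = 26.65 years.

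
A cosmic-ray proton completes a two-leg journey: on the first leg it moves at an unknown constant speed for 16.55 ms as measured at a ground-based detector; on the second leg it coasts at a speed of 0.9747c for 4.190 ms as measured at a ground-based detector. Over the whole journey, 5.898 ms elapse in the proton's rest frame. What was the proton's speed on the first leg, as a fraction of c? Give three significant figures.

β = 0.954

Leg 1: speed unknown; τ_1 = 16.55/γ_1.
Leg 2: γ = 1/√(1 − 0.9747²) = 1/√0.04996 = 4.474; τ_2 = 4.190/4.474 = 0.9365 ms.
Total proper time: τ_1 + 0.9365 = 5.898, so τ_1 = 5.898 − 0.9365 = 4.961 ms.
γ_1 = 16.55/4.961 = 3.336; β = √(1 − 1/γ²) = √0.9101.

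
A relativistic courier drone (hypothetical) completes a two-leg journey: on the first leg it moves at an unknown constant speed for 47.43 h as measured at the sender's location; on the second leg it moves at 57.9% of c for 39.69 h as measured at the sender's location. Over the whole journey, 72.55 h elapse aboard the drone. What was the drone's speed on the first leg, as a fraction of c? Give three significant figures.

Leg 1: speed unknown; τ_1 = 47.43/γ_1.
Leg 2: β = 0.579; γ = 1/√(1 − 0.579²) = 1/√0.6648 = 1.227; τ_2 = 39.69/1.227 = 32.36 h.
Total proper time: τ_1 + 32.36 = 72.55, so τ_1 = 72.55 − 32.36 = 40.19 h.
γ_1 = 47.43/40.19 = 1.180; β = √(1 − 1/γ²) = √0.2820.

β = 0.531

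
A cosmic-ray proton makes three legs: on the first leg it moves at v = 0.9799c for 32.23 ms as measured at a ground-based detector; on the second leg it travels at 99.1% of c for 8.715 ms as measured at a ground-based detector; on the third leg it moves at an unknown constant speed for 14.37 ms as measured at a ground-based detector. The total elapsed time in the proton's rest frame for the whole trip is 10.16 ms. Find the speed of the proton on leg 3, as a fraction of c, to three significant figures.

β = 0.984

Leg 1: γ = 1/√(1 − 0.9799²) = 1/√0.03980 = 5.013; τ_1 = 32.23/5.013 = 6.430 ms.
Leg 2: β = 0.991; γ = 1/√(1 − 0.991²) = 1/√0.01792 = 7.470; τ_2 = 8.715/7.470 = 1.167 ms.
Leg 3: speed unknown; τ_3 = 14.37/γ_3.
Total proper time: 6.430 + 1.167 + τ_3 = 10.16, so τ_3 = 10.16 − 7.596 = 2.564 ms.
γ_3 = 14.37/2.564 = 5.605; β = √(1 − 1/γ²) = √0.9682.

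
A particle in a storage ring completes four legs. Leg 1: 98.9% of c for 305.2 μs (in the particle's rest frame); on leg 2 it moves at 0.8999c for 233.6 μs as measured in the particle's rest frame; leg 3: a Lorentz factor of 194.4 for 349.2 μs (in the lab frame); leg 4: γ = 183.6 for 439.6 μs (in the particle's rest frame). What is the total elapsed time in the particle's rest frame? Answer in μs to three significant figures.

τ = 980 μs

Leg 1: 305.2 μs is already measured in the particle's rest frame.
Leg 2: 233.6 μs is already measured in the particle's rest frame.
Leg 3: γ = 194.4; τ_3 = 349.2/194.4 = 1.796 μs.
Leg 4: 439.6 μs is already measured in the particle's rest frame.
Total: 305.2 + 233.6 + 1.796 + 439.6 μs.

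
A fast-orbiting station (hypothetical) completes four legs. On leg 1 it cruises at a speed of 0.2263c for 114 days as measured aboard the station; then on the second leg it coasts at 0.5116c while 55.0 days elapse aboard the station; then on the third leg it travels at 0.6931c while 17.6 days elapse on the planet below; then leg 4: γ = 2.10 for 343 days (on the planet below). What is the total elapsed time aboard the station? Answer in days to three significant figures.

Leg 1: 114 days is already measured aboard the station.
Leg 2: 55.0 days is already measured aboard the station.
Leg 3: γ = 1/√(1 − 0.6931²) = 1/√0.5196 = 1.387; τ_3 = 17.6/1.387 = 12.69 days.
Leg 4: γ = 2.10; τ_4 = 343/2.100 = 163.3 days.
Total: 114.0 + 55.00 + 12.69 + 163.3 days.

τ = 345 days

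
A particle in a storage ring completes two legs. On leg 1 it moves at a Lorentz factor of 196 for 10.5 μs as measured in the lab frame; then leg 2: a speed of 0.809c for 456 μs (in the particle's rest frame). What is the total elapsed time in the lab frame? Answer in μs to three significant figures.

Leg 1: 10.5 μs is already measured in the lab frame.
Leg 2: γ = 1/√(1 − 0.809²) = 1/√0.3455 = 1.701; Δt_2 = 1.701 × 456 = 775.8 μs.
Total: 10.50 + 775.8 μs.

Δt = 786 μs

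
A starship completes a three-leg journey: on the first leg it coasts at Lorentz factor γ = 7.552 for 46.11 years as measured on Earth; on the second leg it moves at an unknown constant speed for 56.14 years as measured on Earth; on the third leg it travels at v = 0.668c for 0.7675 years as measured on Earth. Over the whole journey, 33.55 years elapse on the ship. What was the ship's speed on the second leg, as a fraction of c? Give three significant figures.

Leg 1: γ = 7.552; τ_1 = 46.11/7.552 = 6.106 years.
Leg 2: speed unknown; τ_2 = 56.14/γ_2.
Leg 3: γ = 1/√(1 − 0.668²) = 1/√0.5538 = 1.344; τ_3 = 0.7675/1.344 = 0.5711 years.
Total proper time: 6.106 + τ_2 + 0.5711 = 33.55, so τ_2 = 33.55 − 6.677 = 26.87 years.
γ_2 = 56.14/26.87 = 2.089; β = √(1 − 1/γ²) = √0.7709.

β = 0.878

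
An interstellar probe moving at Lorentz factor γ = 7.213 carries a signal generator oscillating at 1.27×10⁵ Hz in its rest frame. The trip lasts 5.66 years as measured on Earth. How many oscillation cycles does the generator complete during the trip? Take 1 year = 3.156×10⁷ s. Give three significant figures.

N = 3.15×10¹²

γ = 7.213
The oscillator's own cycle count is N = f × τ where τ is the proper time aboard the probe. τ = Δt/γ = 5.66/7.213 = 0.7847 years = 2.476×10⁷ s.
N = 1.27×10⁵ × 2.476×10⁷ = 3.145×10¹².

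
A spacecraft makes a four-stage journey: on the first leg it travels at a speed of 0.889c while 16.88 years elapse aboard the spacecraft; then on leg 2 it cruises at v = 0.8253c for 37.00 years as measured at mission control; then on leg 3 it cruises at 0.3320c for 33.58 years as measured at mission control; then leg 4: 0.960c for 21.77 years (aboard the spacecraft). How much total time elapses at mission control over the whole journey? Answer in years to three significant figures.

Δt = 185 years

Leg 1: γ = 1/√(1 − 0.889²) = 1/√0.2097 = 2.184; Δt_1 = 2.184 × 16.88 = 36.86 years.
Leg 2: 37.00 years is already measured at mission control.
Leg 3: 33.58 years is already measured at mission control.
Leg 4: γ = 1/√(1 − 0.960²) = 25/7 ≈ 3.571; Δt_4 = 3.571 × 21.77 = 77.75 years.
Total: 36.86 + 37.00 + 33.58 + 77.75 years.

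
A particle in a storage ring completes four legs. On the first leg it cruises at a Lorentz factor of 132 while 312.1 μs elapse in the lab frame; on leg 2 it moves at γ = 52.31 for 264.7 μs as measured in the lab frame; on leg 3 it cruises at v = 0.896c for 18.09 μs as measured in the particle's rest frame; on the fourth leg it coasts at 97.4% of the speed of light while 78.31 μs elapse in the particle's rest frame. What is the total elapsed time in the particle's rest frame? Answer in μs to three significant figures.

τ = 104 μs

Leg 1: γ = 132; τ_1 = 312.1/132.0 = 2.364 μs.
Leg 2: γ = 52.31; τ_2 = 264.7/52.31 = 5.060 μs.
Leg 3: 18.09 μs is already measured in the particle's rest frame.
Leg 4: 78.31 μs is already measured in the particle's rest frame.
Total: 2.364 + 5.060 + 18.09 + 78.31 μs.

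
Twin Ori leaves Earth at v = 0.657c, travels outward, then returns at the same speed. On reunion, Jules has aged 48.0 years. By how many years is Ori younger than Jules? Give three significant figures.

γ = 1/√(1 − 0.657²) = 1/√0.5684 = 1.326
Ori's elapsed proper time: τ = 48.0/1.326 = 36.19 years.
Age gap = Δt − τ = 48.0 − 36.19 years.

Δt − τ = 11.8 years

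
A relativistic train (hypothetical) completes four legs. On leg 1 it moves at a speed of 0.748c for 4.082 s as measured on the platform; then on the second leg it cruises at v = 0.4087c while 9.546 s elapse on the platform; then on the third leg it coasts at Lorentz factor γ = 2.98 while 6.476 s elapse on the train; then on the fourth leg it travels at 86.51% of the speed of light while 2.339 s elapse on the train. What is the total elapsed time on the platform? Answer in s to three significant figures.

Δt = 37.6 s

Leg 1: 4.082 s is already measured on the platform.
Leg 2: 9.546 s is already measured on the platform.
Leg 3: γ = 2.98; Δt_3 = 2.980 × 6.476 = 19.30 s.
Leg 4: β = 0.8651; γ = 1/√(1 − 0.8651²) = 1/√0.2516 = 1.994; Δt_4 = 1.994 × 2.339 = 4.663 s.
Total: 4.082 + 9.546 + 19.30 + 4.663 s.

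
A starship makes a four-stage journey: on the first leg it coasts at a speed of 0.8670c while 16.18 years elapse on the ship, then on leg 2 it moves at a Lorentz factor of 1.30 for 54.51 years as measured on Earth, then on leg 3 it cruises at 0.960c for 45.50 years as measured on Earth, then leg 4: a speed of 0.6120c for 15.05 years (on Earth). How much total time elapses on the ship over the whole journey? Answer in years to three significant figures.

Leg 1: 16.18 years is already measured on the ship.
Leg 2: γ = 1.30; τ_2 = 54.51/1.300 = 41.93 years.
Leg 3: γ = 1/√(1 − 0.960²) = 25/7 ≈ 3.571; τ_3 = 45.50/3.571 = 12.74 years.
Leg 4: γ = 1/√(1 − 0.6120²) = 1/√0.6255 = 1.264; τ_4 = 15.05/1.264 = 11.90 years.
Total: 16.18 + 41.93 + 12.74 + 11.90 years.

τ = 82.8 years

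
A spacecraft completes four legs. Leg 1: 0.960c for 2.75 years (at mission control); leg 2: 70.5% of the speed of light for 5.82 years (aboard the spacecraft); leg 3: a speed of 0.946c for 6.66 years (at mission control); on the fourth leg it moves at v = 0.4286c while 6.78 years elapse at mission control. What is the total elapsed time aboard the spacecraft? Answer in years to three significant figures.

τ = 14.9 years

Leg 1: γ = 1/√(1 − 0.960²) = 25/7 ≈ 3.571; τ_1 = 2.75/3.571 = 0.7700 years.
Leg 2: 5.82 years is already measured aboard the spacecraft.
Leg 3: γ = 1/√(1 − 0.946²) = 1/√0.1051 = 3.085; τ_3 = 6.66/3.085 = 2.159 years.
Leg 4: γ = 1/√(1 − 0.4286²) = 1/√0.8163 = 1.107; τ_4 = 6.78/1.107 = 6.126 years.
Total: 0.7700 + 5.820 + 2.159 + 6.126 years.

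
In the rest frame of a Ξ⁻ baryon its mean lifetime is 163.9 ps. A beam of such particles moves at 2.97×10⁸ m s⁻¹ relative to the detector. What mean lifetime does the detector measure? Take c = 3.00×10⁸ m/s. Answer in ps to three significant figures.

β = 2.97×10⁸/3.00×10⁸ = 0.9900; γ = 1/√(1 − 0.9900²) = 7.089
The rest-frame lifetime is the proper time; the lab measures the dilated interval Δt = γτ₀ = 7.089 × 163.9 ps.

Δt = 1160 ps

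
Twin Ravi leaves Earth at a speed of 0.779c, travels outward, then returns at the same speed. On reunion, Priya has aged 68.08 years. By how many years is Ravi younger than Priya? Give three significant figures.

γ = 1/√(1 − 0.779²) = 1/√0.3932 = 1.595
Ravi's elapsed proper time: τ = 68.08/1.595 = 42.69 years.
Age gap = Δt − τ = 68.08 − 42.69 years.

Δt − τ = 25.4 years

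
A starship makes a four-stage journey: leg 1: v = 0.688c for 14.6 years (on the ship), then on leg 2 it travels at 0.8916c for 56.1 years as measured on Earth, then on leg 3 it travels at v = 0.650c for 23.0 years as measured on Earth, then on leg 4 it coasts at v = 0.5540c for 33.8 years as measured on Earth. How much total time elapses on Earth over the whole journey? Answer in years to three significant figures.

Δt = 133 years

Leg 1: γ = 1/√(1 − 0.688²) = 1/√0.5267 = 1.378; Δt_1 = 1.378 × 14.6 = 20.12 years.
Leg 2: 56.1 years is already measured on Earth.
Leg 3: 23.0 years is already measured on Earth.
Leg 4: 33.8 years is already measured on Earth.
Total: 20.12 + 56.10 + 23.00 + 33.80 years.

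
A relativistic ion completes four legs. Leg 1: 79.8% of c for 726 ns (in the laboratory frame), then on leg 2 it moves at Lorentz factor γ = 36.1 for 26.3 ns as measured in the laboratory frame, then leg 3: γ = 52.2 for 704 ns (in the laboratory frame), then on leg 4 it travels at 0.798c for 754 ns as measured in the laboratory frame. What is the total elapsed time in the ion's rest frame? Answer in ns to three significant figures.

Leg 1: β = 0.798; γ = 1/√(1 − 0.798²) = 1/√0.3632 = 1.659; τ_1 = 726/1.659 = 437.5 ns.
Leg 2: γ = 36.1; τ_2 = 26.3/36.10 = 0.7285 ns.
Leg 3: γ = 52.2; τ_3 = 704/52.20 = 13.49 ns.
Leg 4: γ = 1/√(1 − 0.798²) = 1/√0.3632 = 1.659; τ_4 = 754/1.659 = 454.4 ns.
Total: 437.5 + 0.7285 + 13.49 + 454.4 ns.

τ = 906 ns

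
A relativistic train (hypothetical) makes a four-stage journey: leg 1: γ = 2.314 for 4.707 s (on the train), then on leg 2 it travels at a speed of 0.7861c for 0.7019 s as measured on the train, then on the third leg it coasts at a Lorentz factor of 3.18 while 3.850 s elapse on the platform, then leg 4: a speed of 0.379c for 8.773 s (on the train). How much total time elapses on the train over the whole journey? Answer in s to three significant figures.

τ = 15.4 s

Leg 1: 4.707 s is already measured on the train.
Leg 2: 0.7019 s is already measured on the train.
Leg 3: γ = 3.18; τ_3 = 3.850/3.180 = 1.211 s.
Leg 4: 8.773 s is already measured on the train.
Total: 4.707 + 0.7019 + 1.211 + 8.773 s.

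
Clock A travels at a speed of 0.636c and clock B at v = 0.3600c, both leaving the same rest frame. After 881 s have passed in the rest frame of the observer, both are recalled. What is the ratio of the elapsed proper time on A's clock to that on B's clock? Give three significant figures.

A: γ = 1/√(1 − 0.636²) = 1/√0.5955 = 1.296. B: γ = 1/√(1 − 0.3600²) = 1/√0.8704 = 1.072.
τ_A/τ_B = γ_B/γ_A = 1.072/1.296 = 0.8271, so τ_A/τ_B = 0.8271.

τ_A/τ_B = 0.827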